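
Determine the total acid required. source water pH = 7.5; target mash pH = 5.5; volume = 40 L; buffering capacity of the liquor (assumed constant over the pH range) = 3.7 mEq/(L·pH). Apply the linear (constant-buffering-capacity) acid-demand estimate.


acid = buffering capacity · (pH_source − pH_target) · V
acid = 3.7 · (7.5 − 5.5) · 40

296.0000 mEq


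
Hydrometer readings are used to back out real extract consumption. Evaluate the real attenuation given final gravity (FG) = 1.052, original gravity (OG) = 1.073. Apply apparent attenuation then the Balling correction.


AA = (OG−FG)/(OG−1)·100;  RA = AA·0.8192
AA = (1.073 − 1.052)/(1.073 − 1)·100 = 28.7671
RA = 28.7671·0.8192

23.5660 %


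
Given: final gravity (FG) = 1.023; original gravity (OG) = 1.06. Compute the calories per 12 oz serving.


ABW = (OG−FG)·131.25·0.79/FG;  °P = 259 − 259/SG (for OG→OE and FG→AE);  RE = 0.1808·OE + 0.8192·AE;  Cal = (6.9·ABW + 4·(RE−0.1))·FG·3.55
ABW = (1.06 − 1.023)·131.25·0.79/1.023 = 3.7502
OE = 259 − 259/1.06 = 14.6604 °P
AE = 259 − 259/1.023 = 5.8231 °P
RE = 0.1808·14.6604 + 0.8192·5.8231 = 7.4209 °P
Cal = (6.9·3.7502 + 4·(7.4209−0.1))·1.023·3.55

200.3207 kcal


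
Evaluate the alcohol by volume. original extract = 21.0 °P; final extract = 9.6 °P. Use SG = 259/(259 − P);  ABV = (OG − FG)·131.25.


OG = 259/(259 − 21.0) = 1.0882
FG = 259/(259 − 9.6) = 1.0385
ABV = (1.0882 − 1.0385)·131.25

6.5288 % ABV


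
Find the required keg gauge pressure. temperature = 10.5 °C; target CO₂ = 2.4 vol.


psi = vols/(0.01821 + 0.09011·e^(−0.04·T)) − 14.695
psi = 2.4/(0.01821 + 0.09011·e^(−0.04·10.5)) − 14.695

16.3061 psi


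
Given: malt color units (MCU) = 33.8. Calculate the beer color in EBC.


SRM = 1.4922·MCU^0.6859;  EBC = SRM·1.97
SRM = 1.4922·33.8^0.6859 = 16.6921
EBC = 16.6921·1.97

32.8834 EBC


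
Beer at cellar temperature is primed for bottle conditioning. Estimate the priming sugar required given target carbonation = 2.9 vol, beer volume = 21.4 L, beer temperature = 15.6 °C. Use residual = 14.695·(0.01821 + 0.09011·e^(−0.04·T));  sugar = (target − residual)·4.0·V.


residual = 14.695·(0.01821 + 0.09011·e^(−0.04·15.6)) = 0.9771
sugar = (2.9 − 0.9771)·4.0·21.4

164.6019 g


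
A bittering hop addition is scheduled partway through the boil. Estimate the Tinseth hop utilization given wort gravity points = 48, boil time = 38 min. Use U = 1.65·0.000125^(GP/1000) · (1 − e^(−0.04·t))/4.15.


bigness = 1.65·0.000125^(48/1000) = 1.0719
boil_factor = (1 − e^(−0.04·38))/4.15 = 0.1883
U = 1.0719 · 0.1883

0.2018


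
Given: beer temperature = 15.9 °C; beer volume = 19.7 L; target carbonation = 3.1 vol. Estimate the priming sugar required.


residual = 14.695·(0.01821 + 0.09011·e^(−0.04·T));  sugar = (target − residual)·4.0·V
residual = 14.695·(0.01821 + 0.09011·e^(−0.04·15.9)) = 0.9686
sugar = (3.1 − 0.9686)·4.0·19.7

167.9530 g


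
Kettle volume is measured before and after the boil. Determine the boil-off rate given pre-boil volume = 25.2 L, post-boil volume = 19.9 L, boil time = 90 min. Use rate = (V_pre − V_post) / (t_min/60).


rate = (25.2 − 19.9) / (90/60)

3.5333 L/hr


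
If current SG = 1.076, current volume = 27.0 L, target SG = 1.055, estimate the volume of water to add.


V_water = V·((SG_curr − 1)/(SG_target − 1) − 1)
V_water = 27.0·((1.076 − 1)/(1.055 − 1) − 1)

10.3091 L


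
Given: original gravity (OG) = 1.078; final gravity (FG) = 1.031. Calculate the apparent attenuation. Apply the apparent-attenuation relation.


AA = (OG − FG)/(OG − 1) · 100
AA = (1.078 − 1.031)/(1.078 − 1) · 100

60.2564 %


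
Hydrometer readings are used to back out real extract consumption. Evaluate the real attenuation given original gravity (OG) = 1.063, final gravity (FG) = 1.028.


AA = (OG−FG)/(OG−1)·100;  RA = AA·0.8192
AA = (1.063 − 1.028)/(1.063 − 1)·100 = 55.5556
RA = 55.5556·0.8192

45.5111 %


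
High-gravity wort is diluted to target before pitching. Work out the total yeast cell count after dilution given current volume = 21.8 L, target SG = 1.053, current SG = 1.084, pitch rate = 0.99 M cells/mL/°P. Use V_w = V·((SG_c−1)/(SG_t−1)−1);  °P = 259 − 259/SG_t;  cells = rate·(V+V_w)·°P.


V_w = 21.8·((1.084−1)/(1.053−1)−1) = 12.7509
V_final = 21.8 + 12.7509 = 34.5509
°P = 259 − 259/1.053 = 13.0361
cells = 0.99·34.5509·13.0361

445.9050 billion cells


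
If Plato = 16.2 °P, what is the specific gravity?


SG = 259/(259 − P)
SG = 259/(259 − 16.2)

1.0667


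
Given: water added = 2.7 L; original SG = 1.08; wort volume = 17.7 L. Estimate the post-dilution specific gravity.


SG_new = 1 + (SG_old − 1)·V_old/(V_old + V_water)
pts = (1.08 − 1)·1000·17.7/(17.7 + 2.7) = 69.4118
SG_new = 1 + 69.4118/1000

1.0694


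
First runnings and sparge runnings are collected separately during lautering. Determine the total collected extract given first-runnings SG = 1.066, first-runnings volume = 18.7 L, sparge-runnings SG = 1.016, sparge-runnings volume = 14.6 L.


total = Σ (SG_i − 1)·1000·V_i
first = (1.066 − 1)·1000·18.7 = 1234.2000
sparge = (1.016 − 1)·1000·14.6 = 233.6000
total = 1234.2000 + 233.6000

1467.8000 gravity·L


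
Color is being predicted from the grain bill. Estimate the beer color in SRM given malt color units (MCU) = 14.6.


SRM = 1.4922 · MCU^0.6859
SRM = 1.4922 · 14.6^0.6859

9.3855 SRM


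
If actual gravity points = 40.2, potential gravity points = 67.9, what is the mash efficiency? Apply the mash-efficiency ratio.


efficiency = actual / potential × 100
efficiency = 40.2 / 67.9 × 100

59.2047 %


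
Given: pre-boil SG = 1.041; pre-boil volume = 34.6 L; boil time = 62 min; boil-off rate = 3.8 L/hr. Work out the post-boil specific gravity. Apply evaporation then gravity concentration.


V_post = V_pre − rate·(t/60);  SG_post = 1 + (SG_pre−1)·V_pre/V_post
V_post = 34.6 − 3.8·(62/60) = 30.6733
SG_post = 1 + (1.041 − 1)·34.6/30.6733

1.0462


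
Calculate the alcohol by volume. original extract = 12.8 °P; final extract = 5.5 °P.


SG = 259/(259 − P);  ABV = (OG − FG)·131.25
OG = 259/(259 − 12.8) = 1.0520
FG = 259/(259 − 5.5) = 1.0217
ABV = (1.0520 − 1.0217)·131.25

3.9761 % ABV


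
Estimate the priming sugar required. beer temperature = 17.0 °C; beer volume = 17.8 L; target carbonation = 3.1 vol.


residual = 14.695·(0.01821 + 0.09011·e^(−0.04·T));  sugar = (target − residual)·4.0·V
residual = 14.695·(0.01821 + 0.09011·e^(−0.04·17.0)) = 0.9384
sugar = (3.1 − 0.9384)·4.0·17.8

153.9030 g


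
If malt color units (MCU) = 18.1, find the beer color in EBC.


SRM = 1.4922·MCU^0.6859;  EBC = SRM·1.97
SRM = 1.4922·18.1^0.6859 = 10.8760
EBC = 10.8760·1.97

21.4257 EBC


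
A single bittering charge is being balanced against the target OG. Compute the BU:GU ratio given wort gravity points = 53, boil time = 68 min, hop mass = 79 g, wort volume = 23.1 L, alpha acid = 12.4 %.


U = 1.65·0.000125^(GP/1000)·(1−e^(−0.04t))/4.15;  IBU = (α/100)·m·U·1000/V;  BU:GU = IBU/GP
U = 1.65·0.000125^(53/1000)·(1−e^(−0.04·68))/4.15 = 0.2307
IBU = (12.4/100)·79·0.2307·1000/23.1 = 97.8169
BU:GU = 97.8169/53

1.8456


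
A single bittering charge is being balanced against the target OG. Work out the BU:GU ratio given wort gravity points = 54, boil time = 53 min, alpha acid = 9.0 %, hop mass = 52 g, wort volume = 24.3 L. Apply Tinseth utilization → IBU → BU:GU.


U = 1.65·0.000125^(GP/1000)·(1−e^(−0.04t))/4.15;  IBU = (α/100)·m·U·1000/V;  BU:GU = IBU/GP
U = 1.65·0.000125^(54/1000)·(1−e^(−0.04·53))/4.15 = 0.2153
IBU = (9.0/100)·52·0.2153·1000/24.3 = 41.4740
BU:GU = 41.4740/54

0.7680


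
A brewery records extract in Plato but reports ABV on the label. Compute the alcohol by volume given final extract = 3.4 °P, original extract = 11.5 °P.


SG = 259/(259 − P);  ABV = (OG − FG)·131.25
OG = 259/(259 − 11.5) = 1.0465
FG = 259/(259 − 3.4) = 1.0133
ABV = (1.0465 − 1.0133)·131.25

4.3526 % ABV


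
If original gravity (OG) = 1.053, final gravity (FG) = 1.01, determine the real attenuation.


AA = (OG−FG)/(OG−1)·100;  RA = AA·0.8192
AA = (1.053 − 1.01)/(1.053 − 1)·100 = 81.1321
RA = 81.1321·0.8192

66.4634 %


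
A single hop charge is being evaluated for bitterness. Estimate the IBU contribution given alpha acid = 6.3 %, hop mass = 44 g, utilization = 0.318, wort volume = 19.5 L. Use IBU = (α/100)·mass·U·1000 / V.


IBU = (6.3/100)·44·0.318·1000 / 19.5

45.2049 IBU


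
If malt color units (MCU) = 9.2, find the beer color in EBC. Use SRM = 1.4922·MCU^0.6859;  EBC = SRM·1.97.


SRM = 1.4922·9.2^0.6859 = 6.8374
EBC = 6.8374·1.97

13.4696 EBC


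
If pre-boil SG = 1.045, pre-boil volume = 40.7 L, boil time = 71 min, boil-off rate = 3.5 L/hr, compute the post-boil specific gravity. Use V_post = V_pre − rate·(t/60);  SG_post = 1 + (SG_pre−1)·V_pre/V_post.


V_post = 40.7 − 3.5·(71/60) = 36.5583
SG_post = 1 + (1.045 − 1)·40.7/36.5583

1.0501


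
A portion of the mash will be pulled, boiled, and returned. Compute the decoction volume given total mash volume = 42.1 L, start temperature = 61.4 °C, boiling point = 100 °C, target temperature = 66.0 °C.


V_dec = V_total·(T_target − T_start)/(T_boil − T_start)
V_dec = 42.1·(66.0 − 61.4)/(100 − 61.4)

5.0171 L


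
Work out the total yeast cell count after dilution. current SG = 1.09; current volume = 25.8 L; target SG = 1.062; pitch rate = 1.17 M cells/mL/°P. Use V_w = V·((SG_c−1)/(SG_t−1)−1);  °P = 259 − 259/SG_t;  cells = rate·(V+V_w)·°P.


V_w = 25.8·((1.09−1)/(1.062−1)−1) = 11.6516
V_final = 25.8 + 11.6516 = 37.4516
°P = 259 − 259/1.062 = 15.1205
cells = 1.17·37.4516·15.1205

662.5571 billion cells


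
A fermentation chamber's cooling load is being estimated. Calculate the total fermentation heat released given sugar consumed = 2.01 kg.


Q = m_sugar · 590 kJ/kg
Q = 2.01 · 590

1185.9000 kJ


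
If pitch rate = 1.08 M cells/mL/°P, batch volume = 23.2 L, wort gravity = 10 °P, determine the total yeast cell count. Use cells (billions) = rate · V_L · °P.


cells = 1.08 · 23.2 · 10

250.5600 billion cells


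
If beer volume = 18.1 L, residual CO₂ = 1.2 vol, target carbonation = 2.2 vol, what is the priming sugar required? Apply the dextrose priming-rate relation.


sugar = (target − residual)·4.0·V
sugar = (2.2 − 1.2)·4.0·18.1

72.4000 g


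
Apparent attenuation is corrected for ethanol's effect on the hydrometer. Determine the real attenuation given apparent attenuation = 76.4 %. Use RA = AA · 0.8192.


RA = 76.4 · 0.8192

62.5869 %


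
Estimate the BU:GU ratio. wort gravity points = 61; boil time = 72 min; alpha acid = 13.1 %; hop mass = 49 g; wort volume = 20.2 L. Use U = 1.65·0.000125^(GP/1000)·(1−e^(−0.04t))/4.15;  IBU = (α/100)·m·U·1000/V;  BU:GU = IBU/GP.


U = 1.65·0.000125^(61/1000)·(1−e^(−0.04·72))/4.15 = 0.2169
IBU = (13.1/100)·49·0.2169·1000/20.2 = 68.9245
BU:GU = 68.9245/61

1.1299


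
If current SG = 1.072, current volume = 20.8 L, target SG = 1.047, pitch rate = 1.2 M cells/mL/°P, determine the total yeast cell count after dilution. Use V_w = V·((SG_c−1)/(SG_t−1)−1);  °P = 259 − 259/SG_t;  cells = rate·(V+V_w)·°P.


V_w = 20.8·((1.072−1)/(1.047−1)−1) = 11.0638
V_final = 20.8 + 11.0638 = 31.8638
°P = 259 − 259/1.047 = 11.6266
cells = 1.2·31.8638·11.6266

444.5598 billion cells


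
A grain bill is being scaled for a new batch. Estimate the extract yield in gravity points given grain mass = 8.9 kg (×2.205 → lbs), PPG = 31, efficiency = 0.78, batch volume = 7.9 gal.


points = lbs × PPG × eff / vol
lbs = 8.9 × 2.205 = 19.6245
points = 19.6245 × 31 × 0.78 / 7.9

60.0659 points


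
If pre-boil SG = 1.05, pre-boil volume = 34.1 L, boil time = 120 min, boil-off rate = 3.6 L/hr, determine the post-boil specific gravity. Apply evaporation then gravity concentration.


V_post = V_pre − rate·(t/60);  SG_post = 1 + (SG_pre−1)·V_pre/V_post
V_post = 34.1 − 3.6·(120/60) = 26.9000
SG_post = 1 + (1.05 − 1)·34.1/26.9000

1.0634


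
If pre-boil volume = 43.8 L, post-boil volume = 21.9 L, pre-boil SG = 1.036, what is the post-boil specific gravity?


SG_post = 1 + (SG_pre − 1)·V_pre/V_post
pts_pre = (1.036 − 1)·1000 = 36.0000
pts_post = 36.0000·43.8/21.9 = 72.0000
SG_post = 1 + 72.0000/1000

1.0720


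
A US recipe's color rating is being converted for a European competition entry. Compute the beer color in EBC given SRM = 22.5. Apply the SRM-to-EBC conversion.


EBC = SRM · 1.97
EBC = 22.5 · 1.97

44.3250 EBC


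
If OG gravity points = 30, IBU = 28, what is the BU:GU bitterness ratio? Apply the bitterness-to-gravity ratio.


BU:GU = IBU / OG_points
BU:GU = 28 / 30

0.9333


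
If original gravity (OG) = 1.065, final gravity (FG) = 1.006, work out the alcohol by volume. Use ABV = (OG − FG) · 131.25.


ABV = (1.065 − 1.006) · 131.25

7.7437 % ABV


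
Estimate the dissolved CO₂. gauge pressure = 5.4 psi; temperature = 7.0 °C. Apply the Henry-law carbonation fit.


vols = (P + 14.695)·(0.01821 + 0.09011·e^(−0.04·T))
vols = (5.4 + 14.695)·(0.01821 + 0.09011·e^(−0.04·7.0))

1.7345 volumes


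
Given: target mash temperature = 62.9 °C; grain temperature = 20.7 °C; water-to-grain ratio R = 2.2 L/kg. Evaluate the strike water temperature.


T_strike = (0.41/R)·(T_mash − T_grain) + T_mash
T_strike = (0.41/2.2)·(62.9 − 20.7) + 62.9

70.7645 °C


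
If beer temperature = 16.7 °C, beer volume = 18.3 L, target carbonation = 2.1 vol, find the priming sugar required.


residual = 14.695·(0.01821 + 0.09011·e^(−0.04·T));  sugar = (target − residual)·4.0·V
residual = 14.695·(0.01821 + 0.09011·e^(−0.04·16.7)) = 0.9465
sugar = (2.1 − 0.9465)·4.0·18.3

84.4333 g


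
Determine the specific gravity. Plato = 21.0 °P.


SG = 259/(259 − P)
SG = 259/(259 − 21.0)

1.0882


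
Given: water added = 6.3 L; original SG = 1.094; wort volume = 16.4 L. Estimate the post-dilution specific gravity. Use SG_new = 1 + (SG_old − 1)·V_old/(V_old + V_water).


pts = (1.094 − 1)·1000·16.4/(16.4 + 6.3) = 67.9119
SG_new = 1 + 67.9119/1000

1.0679


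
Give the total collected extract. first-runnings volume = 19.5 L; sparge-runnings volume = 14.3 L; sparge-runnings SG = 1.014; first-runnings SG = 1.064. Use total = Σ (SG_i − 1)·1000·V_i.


first = (1.064 − 1)·1000·19.5 = 1248.0000
sparge = (1.014 − 1)·1000·14.3 = 200.2000
total = 1248.0000 + 200.2000

1448.2000 gravity·L


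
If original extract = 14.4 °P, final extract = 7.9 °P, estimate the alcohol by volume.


SG = 259/(259 − P);  ABV = (OG − FG)·131.25
OG = 259/(259 − 14.4) = 1.0589
FG = 259/(259 − 7.9) = 1.0315
ABV = (1.0589 − 1.0315)·131.25

3.5976 % ABV


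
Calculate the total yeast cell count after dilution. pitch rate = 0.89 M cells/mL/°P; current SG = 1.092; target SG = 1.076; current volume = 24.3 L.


V_w = V·((SG_c−1)/(SG_t−1)−1);  °P = 259 − 259/SG_t;  cells = rate·(V+V_w)·°P
V_w = 24.3·((1.092−1)/(1.076−1)−1) = 5.1158
V_final = 24.3 + 5.1158 = 29.4158
°P = 259 − 259/1.076 = 18.2937
cells = 0.89·29.4158·18.2937

478.9295 billion cells


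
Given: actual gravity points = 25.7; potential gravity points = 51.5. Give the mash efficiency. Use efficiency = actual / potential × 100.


efficiency = 25.7 / 51.5 × 100

49.9029 %


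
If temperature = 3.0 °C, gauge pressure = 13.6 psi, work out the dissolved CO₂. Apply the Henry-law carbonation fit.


vols = (P + 14.695)·(0.01821 + 0.09011·e^(−0.04·T))
vols = (13.6 + 14.695)·(0.01821 + 0.09011·e^(−0.04·3.0))

2.7766 volumes


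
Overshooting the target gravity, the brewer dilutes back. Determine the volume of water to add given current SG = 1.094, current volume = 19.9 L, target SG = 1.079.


V_water = V·((SG_curr − 1)/(SG_target − 1) − 1)
V_water = 19.9·((1.094 − 1)/(1.079 − 1) − 1)

3.7785 L


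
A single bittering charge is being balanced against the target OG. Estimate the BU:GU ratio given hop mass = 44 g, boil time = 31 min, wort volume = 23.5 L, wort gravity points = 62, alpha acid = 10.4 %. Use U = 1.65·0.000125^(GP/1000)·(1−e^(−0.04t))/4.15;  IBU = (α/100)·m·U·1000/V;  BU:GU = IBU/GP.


U = 1.65·0.000125^(62/1000)·(1−e^(−0.04·31))/4.15 = 0.1618
IBU = (10.4/100)·44·0.1618·1000/23.5 = 31.5135
BU:GU = 31.5135/62

0.5083


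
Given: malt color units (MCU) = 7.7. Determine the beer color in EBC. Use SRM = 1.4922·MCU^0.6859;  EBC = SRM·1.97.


SRM = 1.4922·7.7^0.6859 = 6.0516
EBC = 6.0516·1.97

11.9217 EBC


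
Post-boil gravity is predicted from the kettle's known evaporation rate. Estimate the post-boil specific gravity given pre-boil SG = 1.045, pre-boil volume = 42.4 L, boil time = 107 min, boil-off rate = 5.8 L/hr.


V_post = V_pre − rate·(t/60);  SG_post = 1 + (SG_pre−1)·V_pre/V_post
V_post = 42.4 − 5.8·(107/60) = 32.0567
SG_post = 1 + (1.045 − 1)·42.4/32.0567

1.0595


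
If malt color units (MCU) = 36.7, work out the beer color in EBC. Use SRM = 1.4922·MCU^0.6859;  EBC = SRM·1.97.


SRM = 1.4922·36.7^0.6859 = 17.6617
EBC = 17.6617·1.97

34.7935 EBC


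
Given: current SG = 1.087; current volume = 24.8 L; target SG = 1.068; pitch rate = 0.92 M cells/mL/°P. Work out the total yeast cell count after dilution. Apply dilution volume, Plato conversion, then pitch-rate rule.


V_w = V·((SG_c−1)/(SG_t−1)−1);  °P = 259 − 259/SG_t;  cells = rate·(V+V_w)·°P
V_w = 24.8·((1.087−1)/(1.068−1)−1) = 6.9294
V_final = 24.8 + 6.9294 = 31.7294
°P = 259 − 259/1.068 = 16.4906
cells = 0.92·31.7294·16.4906

481.3791 billion cells


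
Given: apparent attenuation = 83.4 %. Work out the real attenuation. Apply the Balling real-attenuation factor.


RA = AA · 0.8192
RA = 83.4 · 0.8192

68.3213 %


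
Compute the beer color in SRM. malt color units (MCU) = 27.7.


SRM = 1.4922 · MCU^0.6859
SRM = 1.4922 · 27.7^0.6859

14.5621 SRM


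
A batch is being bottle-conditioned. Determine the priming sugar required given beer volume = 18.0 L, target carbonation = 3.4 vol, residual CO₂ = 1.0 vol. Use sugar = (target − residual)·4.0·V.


sugar = (3.4 − 1.0)·4.0·18.0

172.8000 g


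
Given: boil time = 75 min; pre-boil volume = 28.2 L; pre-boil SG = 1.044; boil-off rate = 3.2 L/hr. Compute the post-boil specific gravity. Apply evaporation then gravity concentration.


V_post = V_pre − rate·(t/60);  SG_post = 1 + (SG_pre−1)·V_pre/V_post
V_post = 28.2 − 3.2·(75/60) = 24.2000
SG_post = 1 + (1.044 − 1)·28.2/24.2000

1.0513


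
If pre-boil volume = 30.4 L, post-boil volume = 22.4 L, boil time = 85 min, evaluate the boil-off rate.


rate = (V_pre − V_post) / (t_min/60)
rate = (30.4 − 22.4) / (85/60)

5.6471 L/hr


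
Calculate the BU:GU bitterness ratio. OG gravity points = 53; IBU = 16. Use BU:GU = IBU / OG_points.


BU:GU = 16 / 53

0.3019


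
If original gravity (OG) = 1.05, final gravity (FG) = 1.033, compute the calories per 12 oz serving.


ABW = (OG−FG)·131.25·0.79/FG;  °P = 259 − 259/SG (for OG→OE and FG→AE);  RE = 0.1808·OE + 0.8192·AE;  Cal = (6.9·ABW + 4·(RE−0.1))·FG·3.55
ABW = (1.05 − 1.033)·131.25·0.79/1.033 = 1.7064
OE = 259 − 259/1.05 = 12.3333 °P
AE = 259 − 259/1.033 = 8.2740 °P
RE = 0.1808·12.3333 + 0.8192·8.2740 = 9.0079 °P
Cal = (6.9·1.7064 + 4·(9.0079−0.1))·1.033·3.55

173.8434 kcal


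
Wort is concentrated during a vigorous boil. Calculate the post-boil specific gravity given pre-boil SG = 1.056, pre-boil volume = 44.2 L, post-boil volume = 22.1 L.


SG_post = 1 + (SG_pre − 1)·V_pre/V_post
pts_pre = (1.056 − 1)·1000 = 56.0000
pts_post = 56.0000·44.2/22.1 = 112.0000
SG_post = 1 + 112.0000/1000

1.1120


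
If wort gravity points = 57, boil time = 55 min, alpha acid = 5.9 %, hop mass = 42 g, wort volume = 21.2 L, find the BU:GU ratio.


U = 1.65·0.000125^(GP/1000)·(1−e^(−0.04t))/4.15;  IBU = (α/100)·m·U·1000/V;  BU:GU = IBU/GP
U = 1.65·0.000125^(57/1000)·(1−e^(−0.04·55))/4.15 = 0.2118
IBU = (5.9/100)·42·0.2118·1000/21.2 = 24.7584
BU:GU = 24.7584/57

0.4344


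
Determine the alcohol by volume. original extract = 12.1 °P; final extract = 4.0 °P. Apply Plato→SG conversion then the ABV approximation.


SG = 259/(259 − P);  ABV = (OG − FG)·131.25
OG = 259/(259 − 12.1) = 1.0490
FG = 259/(259 − 4.0) = 1.0157
ABV = (1.0490 − 1.0157)·131.25

4.3734 % ABV


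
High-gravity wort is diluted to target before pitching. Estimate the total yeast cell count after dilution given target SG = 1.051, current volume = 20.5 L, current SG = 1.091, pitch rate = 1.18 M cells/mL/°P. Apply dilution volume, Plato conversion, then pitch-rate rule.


V_w = V·((SG_c−1)/(SG_t−1)−1);  °P = 259 − 259/SG_t;  cells = rate·(V+V_w)·°P
V_w = 20.5·((1.091−1)/(1.051−1)−1) = 16.0784
V_final = 20.5 + 16.0784 = 36.5784
°P = 259 − 259/1.051 = 12.5680
cells = 1.18·36.5784·12.5680

542.4682 billion cells


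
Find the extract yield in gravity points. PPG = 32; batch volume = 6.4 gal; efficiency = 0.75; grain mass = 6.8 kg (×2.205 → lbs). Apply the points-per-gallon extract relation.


points = lbs × PPG × eff / vol
lbs = 6.8 × 2.205 = 14.9940
points = 14.9940 × 32 × 0.75 / 6.4

56.2275 points


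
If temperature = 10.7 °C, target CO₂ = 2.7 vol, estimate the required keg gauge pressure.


psi = vols/(0.01821 + 0.09011·e^(−0.04·T)) − 14.695
psi = 2.7/(0.01821 + 0.09011·e^(−0.04·10.7)) − 14.695

20.3951 psi


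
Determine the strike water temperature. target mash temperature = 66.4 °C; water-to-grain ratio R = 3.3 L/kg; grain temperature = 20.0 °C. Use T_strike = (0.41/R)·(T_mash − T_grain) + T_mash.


T_strike = (0.41/3.3)·(66.4 − 20.0) + 66.4

72.1648 °C


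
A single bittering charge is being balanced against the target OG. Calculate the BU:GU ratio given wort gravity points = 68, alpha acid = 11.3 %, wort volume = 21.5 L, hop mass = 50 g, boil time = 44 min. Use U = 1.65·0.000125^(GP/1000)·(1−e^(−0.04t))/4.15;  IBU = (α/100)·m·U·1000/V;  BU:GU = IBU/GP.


U = 1.65·0.000125^(68/1000)·(1−e^(−0.04·44))/4.15 = 0.1787
IBU = (11.3/100)·50·0.1787·1000/21.5 = 46.9507
BU:GU = 46.9507/68

0.6905


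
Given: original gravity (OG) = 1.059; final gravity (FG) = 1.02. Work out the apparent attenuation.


AA = (OG − FG)/(OG − 1) · 100
AA = (1.059 − 1.02)/(1.059 − 1) · 100

66.1017 %


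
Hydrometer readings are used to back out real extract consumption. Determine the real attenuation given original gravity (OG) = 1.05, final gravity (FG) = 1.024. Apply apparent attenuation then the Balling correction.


AA = (OG−FG)/(OG−1)·100;  RA = AA·0.8192
AA = (1.05 − 1.024)/(1.05 − 1)·100 = 52.0000
RA = 52.0000·0.8192

42.5984 %


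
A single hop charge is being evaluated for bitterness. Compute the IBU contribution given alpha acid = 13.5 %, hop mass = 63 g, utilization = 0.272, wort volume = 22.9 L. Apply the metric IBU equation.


IBU = (α/100)·mass·U·1000 / V
IBU = (13.5/100)·63·0.272·1000 / 22.9

101.0201 IBU


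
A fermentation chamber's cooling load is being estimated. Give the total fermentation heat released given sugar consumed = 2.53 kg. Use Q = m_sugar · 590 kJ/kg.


Q = 2.53 · 590

1492.7000 kJ


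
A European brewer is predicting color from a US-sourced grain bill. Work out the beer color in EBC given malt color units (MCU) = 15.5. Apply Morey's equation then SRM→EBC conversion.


SRM = 1.4922·MCU^0.6859;  EBC = SRM·1.97
SRM = 1.4922·15.5^0.6859 = 9.7786
EBC = 9.7786·1.97

19.2638 EBC


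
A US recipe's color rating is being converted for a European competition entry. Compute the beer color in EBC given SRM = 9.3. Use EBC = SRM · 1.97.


EBC = 9.3 · 1.97

18.3210 EBC


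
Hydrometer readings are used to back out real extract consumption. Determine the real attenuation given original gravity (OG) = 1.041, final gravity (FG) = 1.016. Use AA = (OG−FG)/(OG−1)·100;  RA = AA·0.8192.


AA = (1.041 − 1.016)/(1.041 − 1)·100 = 60.9756
RA = 60.9756·0.8192

49.9512 %


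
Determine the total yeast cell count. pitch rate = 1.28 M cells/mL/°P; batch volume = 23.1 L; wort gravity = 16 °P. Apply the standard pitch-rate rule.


cells (billions) = rate · V_L · °P
cells = 1.28 · 23.1 · 16

473.0880 billion cells


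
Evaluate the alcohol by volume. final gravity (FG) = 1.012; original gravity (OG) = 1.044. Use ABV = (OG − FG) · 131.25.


ABV = (1.044 − 1.012) · 131.25

4.2000 % ABV


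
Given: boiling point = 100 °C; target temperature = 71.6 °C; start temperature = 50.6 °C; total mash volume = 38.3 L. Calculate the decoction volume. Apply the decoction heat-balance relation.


V_dec = V_total·(T_target − T_start)/(T_boil − T_start)
V_dec = 38.3·(71.6 − 50.6)/(100 − 50.6)

16.2814 L


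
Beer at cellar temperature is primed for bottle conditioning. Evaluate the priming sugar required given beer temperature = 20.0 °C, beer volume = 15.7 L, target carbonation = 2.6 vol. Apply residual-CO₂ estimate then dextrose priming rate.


residual = 14.695·(0.01821 + 0.09011·e^(−0.04·T));  sugar = (target − residual)·4.0·V
residual = 14.695·(0.01821 + 0.09011·e^(−0.04·20.0)) = 0.8626
sugar = (2.6 − 0.8626)·4.0·15.7

109.1098 g


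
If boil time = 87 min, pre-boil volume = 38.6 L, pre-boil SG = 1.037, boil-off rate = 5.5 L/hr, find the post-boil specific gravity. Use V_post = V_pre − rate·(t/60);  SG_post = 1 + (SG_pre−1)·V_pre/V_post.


V_post = 38.6 − 5.5·(87/60) = 30.6250
SG_post = 1 + (1.037 − 1)·38.6/30.6250

1.0466


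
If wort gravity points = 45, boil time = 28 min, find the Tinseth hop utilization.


U = 1.65·0.000125^(GP/1000) · (1 − e^(−0.04·t))/4.15
bigness = 1.65·0.000125^(45/1000) = 1.1011
boil_factor = (1 − e^(−0.04·28))/4.15 = 0.1623
U = 1.1011 · 0.1623

0.1788


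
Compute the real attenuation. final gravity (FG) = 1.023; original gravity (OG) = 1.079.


AA = (OG−FG)/(OG−1)·100;  RA = AA·0.8192
AA = (1.079 − 1.023)/(1.079 − 1)·100 = 70.8861
RA = 70.8861·0.8192

58.0699 %


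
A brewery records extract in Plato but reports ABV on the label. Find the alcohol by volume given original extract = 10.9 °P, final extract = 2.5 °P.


SG = 259/(259 − P);  ABV = (OG − FG)·131.25
OG = 259/(259 − 10.9) = 1.0439
FG = 259/(259 − 2.5) = 1.0097
ABV = (1.0439 − 1.0097)·131.25

4.4871 % ABV


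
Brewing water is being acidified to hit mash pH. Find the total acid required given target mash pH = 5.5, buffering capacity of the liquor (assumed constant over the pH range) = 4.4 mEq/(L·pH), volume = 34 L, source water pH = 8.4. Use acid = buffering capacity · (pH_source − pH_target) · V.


acid = 4.4 · (8.4 − 5.5) · 34

433.8400 mEq


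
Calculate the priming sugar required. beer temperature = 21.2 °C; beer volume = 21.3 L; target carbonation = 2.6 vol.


residual = 14.695·(0.01821 + 0.09011·e^(−0.04·T));  sugar = (target − residual)·4.0·V
residual = 14.695·(0.01821 + 0.09011·e^(−0.04·21.2)) = 0.8347
sugar = (2.6 − 0.8347)·4.0·21.3

150.4038 g


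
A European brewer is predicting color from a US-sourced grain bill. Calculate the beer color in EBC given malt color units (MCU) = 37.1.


SRM = 1.4922·MCU^0.6859;  EBC = SRM·1.97
SRM = 1.4922·37.1^0.6859 = 17.7935
EBC = 17.7935·1.97

35.0531 EBC


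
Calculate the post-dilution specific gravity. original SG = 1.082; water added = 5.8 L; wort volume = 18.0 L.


SG_new = 1 + (SG_old − 1)·V_old/(V_old + V_water)
pts = (1.082 − 1)·1000·18.0/(18.0 + 5.8) = 62.0168
SG_new = 1 + 62.0168/1000

1.0620


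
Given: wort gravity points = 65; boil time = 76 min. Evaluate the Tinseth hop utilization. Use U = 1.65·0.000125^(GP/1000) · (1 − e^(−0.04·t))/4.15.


bigness = 1.65·0.000125^(65/1000) = 0.9200
boil_factor = (1 − e^(−0.04·76))/4.15 = 0.2294
U = 0.9200 · 0.2294

0.2111


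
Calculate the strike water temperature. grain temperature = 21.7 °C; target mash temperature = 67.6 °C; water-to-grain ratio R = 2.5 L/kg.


T_strike = (0.41/R)·(T_mash − T_grain) + T_mash
T_strike = (0.41/2.5)·(67.6 − 21.7) + 67.6

75.1276 °C


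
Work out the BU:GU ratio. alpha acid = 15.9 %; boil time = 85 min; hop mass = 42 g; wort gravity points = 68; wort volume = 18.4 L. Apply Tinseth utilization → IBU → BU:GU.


U = 1.65·0.000125^(GP/1000)·(1−e^(−0.04t))/4.15;  IBU = (α/100)·m·U·1000/V;  BU:GU = IBU/GP
U = 1.65·0.000125^(68/1000)·(1−e^(−0.04·85))/4.15 = 0.2086
IBU = (15.9/100)·42·0.2086·1000/18.4 = 75.7030
BU:GU = 75.7030/68

1.1133


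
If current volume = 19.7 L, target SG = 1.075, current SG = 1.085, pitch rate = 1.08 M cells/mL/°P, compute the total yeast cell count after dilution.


V_w = V·((SG_c−1)/(SG_t−1)−1);  °P = 259 − 259/SG_t;  cells = rate·(V+V_w)·°P
V_w = 19.7·((1.085−1)/(1.075−1)−1) = 2.6267
V_final = 19.7 + 2.6267 = 22.3267
°P = 259 − 259/1.075 = 18.0698
cells = 1.08·22.3267·18.0698

435.7127 billion cells


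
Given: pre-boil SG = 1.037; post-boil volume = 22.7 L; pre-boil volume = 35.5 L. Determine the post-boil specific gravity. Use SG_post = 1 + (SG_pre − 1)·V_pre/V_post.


pts_pre = (1.037 − 1)·1000 = 37.0000
pts_post = 37.0000·35.5/22.7 = 57.8634
SG_post = 1 + 57.8634/1000

1.0579


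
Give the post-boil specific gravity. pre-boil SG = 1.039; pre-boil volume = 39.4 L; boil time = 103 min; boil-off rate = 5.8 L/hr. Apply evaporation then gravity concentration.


V_post = V_pre − rate·(t/60);  SG_post = 1 + (SG_pre−1)·V_pre/V_post
V_post = 39.4 − 5.8·(103/60) = 29.4433
SG_post = 1 + (1.039 − 1)·39.4/29.4433

1.0522


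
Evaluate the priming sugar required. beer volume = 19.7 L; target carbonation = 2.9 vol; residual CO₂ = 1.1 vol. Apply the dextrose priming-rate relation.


sugar = (target − residual)·4.0·V
sugar = (2.9 − 1.1)·4.0·19.7

141.8400 g


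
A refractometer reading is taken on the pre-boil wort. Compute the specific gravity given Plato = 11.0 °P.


SG = 259/(259 − P)
SG = 259/(259 − 11.0)

1.0444


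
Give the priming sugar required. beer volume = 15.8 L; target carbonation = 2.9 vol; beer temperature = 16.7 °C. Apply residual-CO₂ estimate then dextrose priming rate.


residual = 14.695·(0.01821 + 0.09011·e^(−0.04·T));  sugar = (target − residual)·4.0·V
residual = 14.695·(0.01821 + 0.09011·e^(−0.04·16.7)) = 0.9465
sugar = (2.9 − 0.9465)·4.0·15.8

123.4587 g


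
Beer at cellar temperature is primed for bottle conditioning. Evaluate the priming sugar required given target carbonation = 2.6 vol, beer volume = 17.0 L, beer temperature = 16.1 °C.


residual = 14.695·(0.01821 + 0.09011·e^(−0.04·T));  sugar = (target − residual)·4.0·V
residual = 14.695·(0.01821 + 0.09011·e^(−0.04·16.1)) = 0.9630
sugar = (2.6 − 0.9630)·4.0·17.0

111.3139 g


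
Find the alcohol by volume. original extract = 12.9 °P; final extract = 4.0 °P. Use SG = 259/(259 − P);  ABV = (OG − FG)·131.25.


OG = 259/(259 − 12.9) = 1.0524
FG = 259/(259 − 4.0) = 1.0157
ABV = (1.0524 − 1.0157)·131.25

4.8210 % ABV


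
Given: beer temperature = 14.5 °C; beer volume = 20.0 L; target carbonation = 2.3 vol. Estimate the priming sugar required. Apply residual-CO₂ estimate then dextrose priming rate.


residual = 14.695·(0.01821 + 0.09011·e^(−0.04·T));  sugar = (target − residual)·4.0·V
residual = 14.695·(0.01821 + 0.09011·e^(−0.04·14.5)) = 1.0090
sugar = (2.3 − 1.0090)·4.0·20.0

103.2804 g


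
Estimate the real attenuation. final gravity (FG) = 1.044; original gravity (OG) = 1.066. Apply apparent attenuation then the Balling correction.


AA = (OG−FG)/(OG−1)·100;  RA = AA·0.8192
AA = (1.066 − 1.044)/(1.066 − 1)·100 = 33.3333
RA = 33.3333·0.8192

27.3067 %


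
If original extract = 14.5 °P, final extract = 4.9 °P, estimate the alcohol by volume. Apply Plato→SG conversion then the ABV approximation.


SG = 259/(259 − P);  ABV = (OG − FG)·131.25
OG = 259/(259 − 14.5) = 1.0593
FG = 259/(259 − 4.9) = 1.0193
ABV = (1.0593 − 1.0193)·131.25

5.2528 % ABV


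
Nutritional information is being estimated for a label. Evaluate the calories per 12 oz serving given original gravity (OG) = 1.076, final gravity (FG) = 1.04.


ABW = (OG−FG)·131.25·0.79/FG;  °P = 259 − 259/SG (for OG→OE and FG→AE);  RE = 0.1808·OE + 0.8192·AE;  Cal = (6.9·ABW + 4·(RE−0.1))·FG·3.55
ABW = (1.076 − 1.04)·131.25·0.79/1.04 = 3.5892
OE = 259 − 259/1.076 = 18.2937 °P
AE = 259 − 259/1.04 = 9.9615 °P
RE = 0.1808·18.2937 + 0.8192·9.9615 = 11.4680 °P
Cal = (6.9·3.5892 + 4·(11.4680−0.1))·1.04·3.55

259.3162 kcal


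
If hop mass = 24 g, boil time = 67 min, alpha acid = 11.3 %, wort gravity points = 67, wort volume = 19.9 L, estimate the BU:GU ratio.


U = 1.65·0.000125^(GP/1000)·(1−e^(−0.04t))/4.15;  IBU = (α/100)·m·U·1000/V;  BU:GU = IBU/GP
U = 1.65·0.000125^(67/1000)·(1−e^(−0.04·67))/4.15 = 0.2028
IBU = (11.3/100)·24·0.2028·1000/19.9 = 27.6388
BU:GU = 27.6388/67

0.4125


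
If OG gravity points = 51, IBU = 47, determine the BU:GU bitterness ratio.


BU:GU = IBU / OG_points
BU:GU = 47 / 51

0.9216


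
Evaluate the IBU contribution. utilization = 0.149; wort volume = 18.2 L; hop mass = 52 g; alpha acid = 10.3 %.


IBU = (α/100)·mass·U·1000 / V
IBU = (10.3/100)·52·0.149·1000 / 18.2

43.8486 IBU


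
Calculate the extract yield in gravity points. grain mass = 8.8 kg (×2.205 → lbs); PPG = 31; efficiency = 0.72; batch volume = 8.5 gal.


points = lbs × PPG × eff / vol
lbs = 8.8 × 2.205 = 19.4040
points = 19.4040 × 31 × 0.72 / 8.5

50.9526 points


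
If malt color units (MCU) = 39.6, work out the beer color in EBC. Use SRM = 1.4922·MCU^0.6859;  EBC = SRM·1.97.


SRM = 1.4922·39.6^0.6859 = 18.6074
EBC = 18.6074·1.97

36.6566 EBC


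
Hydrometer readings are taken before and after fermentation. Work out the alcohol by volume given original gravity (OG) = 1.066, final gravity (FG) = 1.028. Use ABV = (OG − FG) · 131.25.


ABV = (1.066 − 1.028) · 131.25

4.9875 % ABV


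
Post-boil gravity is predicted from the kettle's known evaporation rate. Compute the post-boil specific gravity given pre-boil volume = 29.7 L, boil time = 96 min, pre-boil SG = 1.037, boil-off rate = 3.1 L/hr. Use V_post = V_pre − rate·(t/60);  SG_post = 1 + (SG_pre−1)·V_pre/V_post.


V_post = 29.7 − 3.1·(96/60) = 24.7400
SG_post = 1 + (1.037 − 1)·29.7/24.7400

1.0444


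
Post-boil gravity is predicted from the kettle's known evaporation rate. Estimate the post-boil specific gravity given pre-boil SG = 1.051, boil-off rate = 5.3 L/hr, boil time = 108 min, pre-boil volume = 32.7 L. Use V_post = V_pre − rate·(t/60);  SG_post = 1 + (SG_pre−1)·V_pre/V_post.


V_post = 32.7 − 5.3·(108/60) = 23.1600
SG_post = 1 + (1.051 − 1)·32.7/23.1600

1.0720


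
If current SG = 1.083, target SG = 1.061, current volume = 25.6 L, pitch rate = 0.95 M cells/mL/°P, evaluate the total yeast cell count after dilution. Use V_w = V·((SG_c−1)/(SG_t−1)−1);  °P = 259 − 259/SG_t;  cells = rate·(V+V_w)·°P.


V_w = 25.6·((1.083−1)/(1.061−1)−1) = 9.2328
V_final = 25.6 + 9.2328 = 34.8328
°P = 259 − 259/1.061 = 14.8907
cells = 0.95·34.8328·14.8907

492.7493 billion cells


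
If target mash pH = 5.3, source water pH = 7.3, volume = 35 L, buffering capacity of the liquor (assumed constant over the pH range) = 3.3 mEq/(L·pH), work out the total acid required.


acid = buffering capacity · (pH_source − pH_target) · V
acid = 3.3 · (7.3 − 5.3) · 35

231.0000 mEq


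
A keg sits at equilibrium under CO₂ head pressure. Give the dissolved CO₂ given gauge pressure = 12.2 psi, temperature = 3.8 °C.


vols = (P + 14.695)·(0.01821 + 0.09011·e^(−0.04·T))
vols = (12.2 + 14.695)·(0.01821 + 0.09011·e^(−0.04·3.8))

2.5715 volumes


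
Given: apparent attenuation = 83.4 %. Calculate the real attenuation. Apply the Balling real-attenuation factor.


RA = AA · 0.8192
RA = 83.4 · 0.8192

68.3213 %


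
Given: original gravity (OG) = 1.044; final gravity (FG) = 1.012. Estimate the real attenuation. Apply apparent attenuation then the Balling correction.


AA = (OG−FG)/(OG−1)·100;  RA = AA·0.8192
AA = (1.044 − 1.012)/(1.044 − 1)·100 = 72.7273
RA = 72.7273·0.8192

59.5782 %


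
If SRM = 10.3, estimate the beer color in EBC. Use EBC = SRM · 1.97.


EBC = 10.3 · 1.97

20.2910 EBC


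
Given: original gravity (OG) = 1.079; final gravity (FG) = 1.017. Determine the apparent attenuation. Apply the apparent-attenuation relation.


AA = (OG − FG)/(OG − 1) · 100
AA = (1.079 − 1.017)/(1.079 − 1) · 100

78.4810 %


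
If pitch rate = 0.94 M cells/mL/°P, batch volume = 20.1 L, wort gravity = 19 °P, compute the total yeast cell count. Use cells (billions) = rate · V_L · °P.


cells = 0.94 · 20.1 · 19

358.9860 billion cells


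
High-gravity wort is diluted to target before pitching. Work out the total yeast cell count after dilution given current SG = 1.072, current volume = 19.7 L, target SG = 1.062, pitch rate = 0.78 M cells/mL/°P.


V_w = V·((SG_c−1)/(SG_t−1)−1);  °P = 259 − 259/SG_t;  cells = rate·(V+V_w)·°P
V_w = 19.7·((1.072−1)/(1.062−1)−1) = 3.1774
V_final = 19.7 + 3.1774 = 22.8774
°P = 259 − 259/1.062 = 15.1205
cells = 0.78·22.8774·15.1205

269.8165 billion cells


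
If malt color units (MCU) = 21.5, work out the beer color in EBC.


SRM = 1.4922·MCU^0.6859;  EBC = SRM·1.97
SRM = 1.4922·21.5^0.6859 = 12.2390
EBC = 12.2390·1.97

24.1109 EBC


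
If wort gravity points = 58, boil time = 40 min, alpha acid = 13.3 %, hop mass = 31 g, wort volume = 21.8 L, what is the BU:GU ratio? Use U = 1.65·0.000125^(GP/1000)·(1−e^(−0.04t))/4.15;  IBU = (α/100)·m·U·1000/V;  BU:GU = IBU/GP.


U = 1.65·0.000125^(58/1000)·(1−e^(−0.04·40))/4.15 = 0.1884
IBU = (13.3/100)·31·0.1884·1000/21.8 = 35.6347
BU:GU = 35.6347/58

0.6144


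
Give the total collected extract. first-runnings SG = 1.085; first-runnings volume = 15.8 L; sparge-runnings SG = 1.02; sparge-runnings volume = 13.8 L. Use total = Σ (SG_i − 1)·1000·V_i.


first = (1.085 − 1)·1000·15.8 = 1343.0000
sparge = (1.02 − 1)·1000·13.8 = 276.0000
total = 1343.0000 + 276.0000

1619.0000 gravity·L


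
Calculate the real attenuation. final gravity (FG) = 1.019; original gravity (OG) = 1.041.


AA = (OG−FG)/(OG−1)·100;  RA = AA·0.8192
AA = (1.041 − 1.019)/(1.041 − 1)·100 = 53.6585
RA = 53.6585·0.8192

43.9571 %


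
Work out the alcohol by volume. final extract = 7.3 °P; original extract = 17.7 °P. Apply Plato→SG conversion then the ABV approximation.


SG = 259/(259 − P);  ABV = (OG − FG)·131.25
OG = 259/(259 − 17.7) = 1.0734
FG = 259/(259 − 7.3) = 1.0290
ABV = (1.0734 − 1.0290)·131.25

5.8209 % ABV


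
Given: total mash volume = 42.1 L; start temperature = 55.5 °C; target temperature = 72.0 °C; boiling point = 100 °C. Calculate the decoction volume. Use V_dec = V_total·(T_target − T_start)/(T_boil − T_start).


V_dec = 42.1·(72.0 − 55.5)/(100 − 55.5)

15.6101 L
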